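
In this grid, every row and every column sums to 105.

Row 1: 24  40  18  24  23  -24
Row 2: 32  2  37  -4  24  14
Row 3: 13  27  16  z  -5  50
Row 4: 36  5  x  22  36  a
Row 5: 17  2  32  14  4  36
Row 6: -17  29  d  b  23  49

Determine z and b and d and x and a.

z = 4, b = 45, d = -24, x = 26, a = -20

Row 3: 13 + 27 + 16 − 5 + 50 = 101, so its missing entry is 105 − 101 = 4.
Column 4: 24 − 4 + 4 + 22 + 14 = 60, so its missing entry is 105 − 60 = 45.
Column 6: -24 + 14 + 50 + 36 + 49 = 125, so its missing entry is 105 − 125 = -20.
Row 4: 36 + 5 + 22 + 36 − 20 = 79, so its missing entry is 105 − 79 = 26.
Row 6: -17 + 29 + 45 + 23 + 49 = 129, so its missing entry is 105 − 129 = -24.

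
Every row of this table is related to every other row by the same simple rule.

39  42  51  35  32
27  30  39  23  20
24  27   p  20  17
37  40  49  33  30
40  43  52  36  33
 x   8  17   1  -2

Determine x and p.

x = 5, p = 36

The difference between any two rows is the same in every column — this is an addition table with the headers hidden.
Row 6 minus row 1 is 8 − 42 = -34, so its entry in column 1 is 39 + (-34) = 5.
Row 3 minus row 1 is 27 − 42 = -15, so its entry in column 3 is 51 + (-15) = 36.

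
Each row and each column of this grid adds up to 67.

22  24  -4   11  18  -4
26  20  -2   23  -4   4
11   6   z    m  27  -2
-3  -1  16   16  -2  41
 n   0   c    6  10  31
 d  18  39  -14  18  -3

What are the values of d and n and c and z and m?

The known cells in column 4 total 42, leaving 67 − 42 = 25 for the blank.
The known cells in row 6 total 58, leaving 67 − 58 = 9 for the blank.
The known cells in column 1 total 65, leaving 67 − 65 = 2 for the blank.
The known cells in row 5 total 49, leaving 67 − 49 = 18 for the blank.
The known cells in row 3 total 67, leaving 67 − 67 = 0 for the blank.

d = 9, n = 2, c = 18, z = 0, m = 25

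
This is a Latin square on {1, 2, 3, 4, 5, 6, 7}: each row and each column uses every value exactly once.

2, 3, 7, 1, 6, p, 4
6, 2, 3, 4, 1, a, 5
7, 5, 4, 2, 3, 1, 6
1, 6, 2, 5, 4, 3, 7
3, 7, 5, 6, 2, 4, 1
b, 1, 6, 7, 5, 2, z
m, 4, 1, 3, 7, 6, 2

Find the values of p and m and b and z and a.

p = 5, m = 5, b = 4, z = 3, a = 7

Cell (2,6): row 2 already has {1, 2, 3, 4, 5, 6} → 7.
For row 6, column 7: column 7 already has {1, 2, 4, 5, 6, 7}; that leaves 3.
For row 6, column 1: row 6 already has {1, 2, 3, 5, 6, 7}; that leaves 4.
For row 1, column 6: row 1 already has {1, 2, 3, 4, 6, 7}; that leaves 5.
At (row 7, col 1): row 7 already has {1, 2, 3, 4, 6, 7}, so the value is 5.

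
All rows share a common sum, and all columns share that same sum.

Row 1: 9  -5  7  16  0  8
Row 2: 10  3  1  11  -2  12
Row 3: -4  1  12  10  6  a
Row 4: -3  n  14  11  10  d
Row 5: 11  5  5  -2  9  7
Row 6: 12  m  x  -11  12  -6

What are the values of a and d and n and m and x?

a = 10, d = 4, n = -1, m = 32, x = -4

Rows 1 and 2 both sum to 35, so that's the common total.
The known cells in row 3 total 25, leaving 35 − 25 = 10 for the blank.
The known cells in column 6 total 31, leaving 35 − 31 = 4 for the blank.
The known cells in row 4 total 36, leaving 35 − 36 = -1 for the blank.
The known cells in column 2 total 3, leaving 35 − 3 = 32 for the blank.
The known cells in row 6 total 39, leaving 35 − 39 = -4 for the blank.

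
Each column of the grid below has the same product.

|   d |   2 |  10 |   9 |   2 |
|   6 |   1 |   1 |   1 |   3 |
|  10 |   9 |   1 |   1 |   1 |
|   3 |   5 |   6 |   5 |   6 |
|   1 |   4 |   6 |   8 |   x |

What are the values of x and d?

x = 10, d = 2

Columns 3 and 4 each multiply to 360, so every column has product 360.
Column 5: 2×3×1×6 = 36, so the missing entry is 360 ÷ 36 = 10.
Column 1: 6×10×3×1 = 180, so the missing entry is 360 ÷ 180 = 2.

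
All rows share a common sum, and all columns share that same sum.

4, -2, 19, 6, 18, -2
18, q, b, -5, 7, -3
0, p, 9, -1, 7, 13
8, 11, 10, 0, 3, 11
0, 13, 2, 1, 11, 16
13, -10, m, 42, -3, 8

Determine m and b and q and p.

Rows 1 and 4 both sum to 43, so that's the common total.
The known cells in row 3 total 28, leaving 43 − 28 = 15 for the blank.
The known cells in column 2 total 27, leaving 43 − 27 = 16 for the blank.
The known cells in row 2 total 33, leaving 43 − 33 = 10 for the blank.
The known cells in row 6 total 50, leaving 43 − 50 = -7 for the blank.

m = -7, b = 10, q = 16, p = 15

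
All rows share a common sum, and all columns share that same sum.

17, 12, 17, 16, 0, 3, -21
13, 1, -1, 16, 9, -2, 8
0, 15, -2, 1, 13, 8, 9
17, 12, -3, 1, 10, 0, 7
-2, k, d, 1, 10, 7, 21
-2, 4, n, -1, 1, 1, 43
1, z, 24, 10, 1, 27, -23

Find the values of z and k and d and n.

z = 4, k = -4, d = 11, n = -2

Rows 1 and 2 both sum to 44, so that's the common total.
Row 7: 1 + 24 + 10 + 1 + 27 − 23 = 40, so its missing entry is 44 − 40 = 4.
Column 2: 12 + 1 + 15 + 12 + 4 + 4 = 48, so its missing entry is 44 − 48 = -4.
Row 5: -2 − 4 + 1 + 10 + 7 + 21 = 33, so its missing entry is 44 − 33 = 11.
Row 6: -2 + 4 − 1 + 1 + 1 + 43 = 46, so its missing entry is 44 − 46 = -2.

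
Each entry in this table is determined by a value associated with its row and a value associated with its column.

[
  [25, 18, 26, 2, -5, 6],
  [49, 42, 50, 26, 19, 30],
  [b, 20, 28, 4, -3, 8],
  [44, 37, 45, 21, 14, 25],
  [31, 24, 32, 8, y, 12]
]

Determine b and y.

b = 27, y = 1

The difference between any two rows is the same in every column — this is an addition table with the headers hidden.
Row 3 minus row 1 is 4 − 2 = 2, so its entry in column 1 is 25 + 2 = 27.
Row 5 minus row 1 is 8 − 2 = 6, so its entry in column 5 is -5 + 6 = 1.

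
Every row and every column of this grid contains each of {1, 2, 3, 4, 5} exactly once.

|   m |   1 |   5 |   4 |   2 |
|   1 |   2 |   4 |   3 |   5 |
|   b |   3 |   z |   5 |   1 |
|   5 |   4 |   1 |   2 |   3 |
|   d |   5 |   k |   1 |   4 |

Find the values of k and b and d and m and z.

At (row 1, col 1): row 1 already has {1, 2, 4, 5}, so the value is 3.
At (row 5, col 1): row 5 is missing {2, 3} and column 1 is missing {2, 4}, so the value is 2.
For row 3, column 1: column 1 already has {1, 2, 3, 5}; that leaves 4.
For row 5, column 3: row 5 already has {1, 2, 4, 5}; that leaves 3.
Cell (3,3): row 3 already has {1, 3, 4, 5} → 2.

k = 3, b = 4, d = 2, m = 3, z = 2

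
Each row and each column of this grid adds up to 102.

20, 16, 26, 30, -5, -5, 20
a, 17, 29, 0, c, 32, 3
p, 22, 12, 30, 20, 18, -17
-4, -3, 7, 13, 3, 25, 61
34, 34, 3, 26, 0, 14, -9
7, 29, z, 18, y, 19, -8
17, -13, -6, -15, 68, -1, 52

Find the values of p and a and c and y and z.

p = 17, a = 11, c = 10, y = 6, z = 31

Row 3: 22 + 12 + 30 + 20 + 18 − 17 = 85, so its missing entry is 102 − 85 = 17.
Column 1: 20 + 17 − 4 + 34 + 7 + 17 = 91, so its missing entry is 102 − 91 = 11.
Row 2: 11 + 17 + 29 + 0 + 32 + 3 = 92, so its missing entry is 102 − 92 = 10.
Column 5: -5 + 10 + 20 + 3 + 0 + 68 = 96, so its missing entry is 102 − 96 = 6.
Row 6: 7 + 29 + 18 + 6 + 19 − 8 = 71, so its missing entry is 102 − 71 = 31.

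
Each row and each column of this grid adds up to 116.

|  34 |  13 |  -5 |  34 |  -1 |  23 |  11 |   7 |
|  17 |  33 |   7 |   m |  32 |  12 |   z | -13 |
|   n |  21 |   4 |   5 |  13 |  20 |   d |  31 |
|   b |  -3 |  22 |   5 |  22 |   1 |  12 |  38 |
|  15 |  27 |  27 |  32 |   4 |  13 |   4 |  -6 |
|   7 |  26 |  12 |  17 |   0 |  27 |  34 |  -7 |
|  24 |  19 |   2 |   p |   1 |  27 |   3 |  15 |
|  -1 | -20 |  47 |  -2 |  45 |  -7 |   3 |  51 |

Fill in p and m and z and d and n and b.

Row 4 has -3 + 22 + 5 + 22 + 1 + 12 + 38 = 97; the blank must be 116 − 97 = 19.
Column 1 has 34 + 17 + 19 + 15 + 7 + 24 − 1 = 115; the blank must be 116 − 115 = 1.
Row 3 has 1 + 21 + 4 + 5 + 13 + 20 + 31 = 95; the blank must be 116 − 95 = 21.
Column 7 has 11 + 21 + 12 + 4 + 34 + 3 + 3 = 88; the blank must be 116 − 88 = 28.
Row 7 has 24 + 19 + 2 + 1 + 27 + 3 + 15 = 91; the blank must be 116 − 91 = 25.
Row 2 has 17 + 33 + 7 + 32 + 12 + 28 − 13 = 116; the blank must be 116 − 116 = 0.

p = 25, m = 0, z = 28, d = 21, n = 1, b = 19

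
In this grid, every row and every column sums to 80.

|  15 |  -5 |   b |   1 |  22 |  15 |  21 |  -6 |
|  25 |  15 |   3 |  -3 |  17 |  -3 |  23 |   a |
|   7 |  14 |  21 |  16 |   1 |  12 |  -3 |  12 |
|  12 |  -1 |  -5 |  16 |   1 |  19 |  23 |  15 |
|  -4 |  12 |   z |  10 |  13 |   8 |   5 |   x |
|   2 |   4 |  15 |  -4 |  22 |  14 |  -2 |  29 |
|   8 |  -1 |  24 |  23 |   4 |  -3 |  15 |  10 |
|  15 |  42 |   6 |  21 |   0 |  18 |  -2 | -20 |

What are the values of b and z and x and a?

Row 1 has 15 − 5 + 1 + 22 + 15 + 21 − 6 = 63; the blank must be 80 − 63 = 17.
Row 2 has 25 + 15 + 3 − 3 + 17 − 3 + 23 = 77; the blank must be 80 − 77 = 3.
Column 8 has -6 + 3 + 12 + 15 + 29 + 10 − 20 = 43; the blank must be 80 − 43 = 37.
Row 5 has -4 + 12 + 10 + 13 + 8 + 5 + 37 = 81; the blank must be 80 − 81 = -1.

b = 17, z = -1, x = 37, a = 3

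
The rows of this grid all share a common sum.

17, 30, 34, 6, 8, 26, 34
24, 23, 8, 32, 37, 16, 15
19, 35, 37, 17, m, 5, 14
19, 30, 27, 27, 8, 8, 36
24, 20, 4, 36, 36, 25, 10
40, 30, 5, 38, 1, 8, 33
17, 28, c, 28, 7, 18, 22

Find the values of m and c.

Row 4 sums to 155 and so does row 6; that's the common total.
In row 3 the known cells total 127, leaving 155 − 127 = 28.
In row 7 the known cells total 120, leaving 155 − 120 = 35.

m = 28, c = 35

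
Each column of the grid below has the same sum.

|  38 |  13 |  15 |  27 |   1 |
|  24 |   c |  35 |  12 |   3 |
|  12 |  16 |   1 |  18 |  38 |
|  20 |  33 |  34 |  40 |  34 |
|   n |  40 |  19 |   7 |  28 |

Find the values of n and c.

Columns 3 and 5 both add up to 104, so every column sums to 104.
Column 1: 38 + 24 + 12 + 20 = 94, so the missing entry is 104 − 94 = 10.
Column 2: 13 + 16 + 33 + 40 = 102, so the missing entry is 104 − 102 = 2.

n = 10, c = 2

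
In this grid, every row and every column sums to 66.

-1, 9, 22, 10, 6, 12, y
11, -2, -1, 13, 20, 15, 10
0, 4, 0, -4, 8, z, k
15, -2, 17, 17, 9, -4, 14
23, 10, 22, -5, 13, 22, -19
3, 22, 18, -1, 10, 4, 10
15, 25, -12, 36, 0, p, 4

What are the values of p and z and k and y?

p = -2, z = 19, k = 39, y = 8

Row 7 has 15 + 25 − 12 + 36 + 0 + 4 = 68; the blank must be 66 − 68 = -2.
Column 6 has 12 + 15 − 4 + 22 + 4 − 2 = 47; the blank must be 66 − 47 = 19.
Row 3 has 0 + 4 + 0 − 4 + 8 + 19 = 27; the blank must be 66 − 27 = 39.
Row 1 has -1 + 9 + 22 + 10 + 6 + 12 = 58; the blank must be 66 − 58 = 8.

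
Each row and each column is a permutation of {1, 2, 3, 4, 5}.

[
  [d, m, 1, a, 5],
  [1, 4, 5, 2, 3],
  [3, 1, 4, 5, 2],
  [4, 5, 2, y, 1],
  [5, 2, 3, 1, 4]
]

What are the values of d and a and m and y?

Cell (1,2): column 2 already has {1, 2, 4, 5} → 3.
Cell (4,4): row 4 already has {1, 2, 4, 5} → 3.
At (row 1, col 4): column 4 already has {1, 2, 3, 5}, so the value is 4.
At (row 1, col 1): row 1 already has {1, 3, 4, 5}, so the value is 2.

d = 2, a = 4, m = 3, y = 3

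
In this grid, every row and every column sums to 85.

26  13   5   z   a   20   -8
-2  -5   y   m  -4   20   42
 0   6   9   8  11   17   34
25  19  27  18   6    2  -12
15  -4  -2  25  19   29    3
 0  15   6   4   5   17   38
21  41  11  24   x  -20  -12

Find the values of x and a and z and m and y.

Column 3: 5 + 9 + 27 − 2 + 6 + 11 = 56, so its missing entry is 85 − 56 = 29.
Row 7: 21 + 41 + 11 + 24 − 20 − 12 = 65, so its missing entry is 85 − 65 = 20.
Column 5: -4 + 11 + 6 + 19 + 5 + 20 = 57, so its missing entry is 85 − 57 = 28.
Row 1: 26 + 13 + 5 + 28 + 20 − 8 = 84, so its missing entry is 85 − 84 = 1.
Row 2: -2 − 5 + 29 − 4 + 20 + 42 = 80, so its missing entry is 85 − 80 = 5.

x = 20, a = 28, z = 1, m = 5, y = 29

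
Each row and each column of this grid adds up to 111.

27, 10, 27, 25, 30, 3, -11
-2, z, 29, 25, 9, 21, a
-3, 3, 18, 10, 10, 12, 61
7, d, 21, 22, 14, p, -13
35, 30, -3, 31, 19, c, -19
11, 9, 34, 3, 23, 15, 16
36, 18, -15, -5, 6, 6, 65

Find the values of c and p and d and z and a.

c = 18, p = 36, d = 24, z = 17, a = 12

Row 5: 35 + 30 − 3 + 31 + 19 − 19 = 93, so its missing entry is 111 − 93 = 18.
Column 7: -11 + 61 − 13 − 19 + 16 + 65 = 99, so its missing entry is 111 − 99 = 12.
Row 2: -2 + 29 + 25 + 9 + 21 + 12 = 94, so its missing entry is 111 − 94 = 17.
Column 2: 10 + 17 + 3 + 30 + 9 + 18 = 87, so its missing entry is 111 − 87 = 24.
Row 4: 7 + 24 + 21 + 22 + 14 − 13 = 75, so its missing entry is 111 − 75 = 36.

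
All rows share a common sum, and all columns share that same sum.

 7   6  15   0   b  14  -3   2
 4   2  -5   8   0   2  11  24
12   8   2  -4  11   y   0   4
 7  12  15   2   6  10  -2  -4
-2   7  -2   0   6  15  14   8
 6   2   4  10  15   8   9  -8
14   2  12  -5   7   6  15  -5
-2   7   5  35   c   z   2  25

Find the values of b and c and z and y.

Rows 2 and 4 both sum to 46, so that's the common total.
Row 3: 12 + 8 + 2 − 4 + 11 + 0 + 4 = 33, so its missing entry is 46 − 33 = 13.
Column 6: 14 + 2 + 13 + 10 + 15 + 8 + 6 = 68, so its missing entry is 46 − 68 = -22.
Row 8: -2 + 7 + 5 + 35 − 22 + 2 + 25 = 50, so its missing entry is 46 − 50 = -4.
Row 1: 7 + 6 + 15 + 0 + 14 − 3 + 2 = 41, so its missing entry is 46 − 41 = 5.

b = 5, c = -4, z = -22, y = 13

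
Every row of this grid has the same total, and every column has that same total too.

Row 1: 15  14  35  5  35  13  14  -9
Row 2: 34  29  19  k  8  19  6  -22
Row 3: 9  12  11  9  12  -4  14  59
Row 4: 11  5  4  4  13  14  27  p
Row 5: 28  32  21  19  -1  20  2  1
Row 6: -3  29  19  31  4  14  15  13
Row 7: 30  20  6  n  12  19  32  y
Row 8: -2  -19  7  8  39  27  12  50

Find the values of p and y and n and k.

Rows 1 and 3 both sum to 122, so that's the common total.
Row 4: 11 + 5 + 4 + 4 + 13 + 14 + 27 = 78, so its missing entry is 122 − 78 = 44.
Column 8: -9 − 22 + 59 + 44 + 1 + 13 + 50 = 136, so its missing entry is 122 − 136 = -14.
Row 7: 30 + 20 + 6 + 12 + 19 + 32 − 14 = 105, so its missing entry is 122 − 105 = 17.
Row 2: 34 + 29 + 19 + 8 + 19 + 6 − 22 = 93, so its missing entry is 122 − 93 = 29.

p = 44, y = -14, n = 17, k = 29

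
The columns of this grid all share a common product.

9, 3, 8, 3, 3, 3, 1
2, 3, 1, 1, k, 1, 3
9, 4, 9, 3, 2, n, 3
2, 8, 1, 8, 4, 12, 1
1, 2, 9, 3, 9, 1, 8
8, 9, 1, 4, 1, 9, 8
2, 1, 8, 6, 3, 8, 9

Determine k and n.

k = 8, n = 2

Columns 1 and 7 each multiply to 5184, so every column has product 5184.
Column 5: 3×2×4×9×1×3 = 648, so the missing entry is 5184 ÷ 648 = 8.
Column 6: 3×1×12×1×9×8 = 2592, so the missing entry is 5184 ÷ 2592 = 2.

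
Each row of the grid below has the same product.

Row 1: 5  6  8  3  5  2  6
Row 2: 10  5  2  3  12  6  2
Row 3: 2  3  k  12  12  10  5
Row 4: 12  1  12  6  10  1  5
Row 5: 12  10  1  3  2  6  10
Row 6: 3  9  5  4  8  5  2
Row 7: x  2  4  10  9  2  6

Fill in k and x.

k = 1, x = 5

Rows 5 and 6 each multiply to 43200, so every row has product 43200.
Row 3: 2×3×12×12×10×5 = 43200, so the missing entry is 43200 ÷ 43200 = 1.
Row 7: 2×4×10×9×2×6 = 8640, so the missing entry is 43200 ÷ 8640 = 5.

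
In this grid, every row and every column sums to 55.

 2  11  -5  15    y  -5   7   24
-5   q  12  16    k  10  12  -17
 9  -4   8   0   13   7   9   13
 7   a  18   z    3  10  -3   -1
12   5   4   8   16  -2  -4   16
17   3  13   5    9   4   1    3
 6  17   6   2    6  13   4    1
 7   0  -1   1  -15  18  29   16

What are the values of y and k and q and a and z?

y = 6, k = 17, q = 10, a = 13, z = 8

The known cells in row 1 total 49, leaving 55 − 49 = 6 for the blank.
The known cells in column 5 total 38, leaving 55 − 38 = 17 for the blank.
The known cells in row 2 total 45, leaving 55 − 45 = 10 for the blank.
The known cells in column 2 total 42, leaving 55 − 42 = 13 for the blank.
The known cells in row 4 total 47, leaving 55 − 47 = 8 for the blank.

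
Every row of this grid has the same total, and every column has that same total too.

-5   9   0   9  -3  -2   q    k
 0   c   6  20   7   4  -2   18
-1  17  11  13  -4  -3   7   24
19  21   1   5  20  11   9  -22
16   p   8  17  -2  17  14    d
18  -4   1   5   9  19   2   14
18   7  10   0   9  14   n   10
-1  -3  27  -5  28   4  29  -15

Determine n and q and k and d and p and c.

n = -4, q = 9, k = 47, d = -12, p = 6, c = 11

Rows 3 and 4 both sum to 64, so that's the common total.
The known cells in row 2 total 53, leaving 64 − 53 = 11 for the blank.
The known cells in row 7 total 68, leaving 64 − 68 = -4 for the blank.
The known cells in column 7 total 55, leaving 64 − 55 = 9 for the blank.
The known cells in row 1 total 17, leaving 64 − 17 = 47 for the blank.
The known cells in column 2 total 58, leaving 64 − 58 = 6 for the blank.
The known cells in row 5 total 76, leaving 64 − 76 = -12 for the blank.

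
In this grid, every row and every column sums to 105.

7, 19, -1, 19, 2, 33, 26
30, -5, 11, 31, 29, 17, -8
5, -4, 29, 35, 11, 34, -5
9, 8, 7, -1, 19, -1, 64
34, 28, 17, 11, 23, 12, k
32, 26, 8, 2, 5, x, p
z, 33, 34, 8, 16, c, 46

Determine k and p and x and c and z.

k = -20, p = 2, x = 30, c = -20, z = -12

Row 5 has 34 + 28 + 17 + 11 + 23 + 12 = 125; the blank must be 105 − 125 = -20.
Column 7 has 26 − 8 − 5 + 64 − 20 + 46 = 103; the blank must be 105 − 103 = 2.
Row 6 has 32 + 26 + 8 + 2 + 5 + 2 = 75; the blank must be 105 − 75 = 30.
Column 6 has 33 + 17 + 34 − 1 + 12 + 30 = 125; the blank must be 105 − 125 = -20.
Row 7 has 33 + 34 + 8 + 16 − 20 + 46 = 117; the blank must be 105 − 117 = -12.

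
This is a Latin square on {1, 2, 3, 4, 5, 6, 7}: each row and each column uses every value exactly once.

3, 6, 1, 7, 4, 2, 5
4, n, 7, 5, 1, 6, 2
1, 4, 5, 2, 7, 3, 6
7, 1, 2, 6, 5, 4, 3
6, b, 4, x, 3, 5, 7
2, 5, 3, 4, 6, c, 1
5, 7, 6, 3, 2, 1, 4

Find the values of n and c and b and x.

At (row 2, col 2): row 2 already has {1, 2, 4, 5, 6, 7}, so the value is 3.
Cell (6,6): row 6 already has {1, 2, 3, 4, 5, 6} → 7.
Cell (5,2): column 2 already has {1, 3, 4, 5, 6, 7} → 2.
At (row 5, col 4): row 5 already has {2, 3, 4, 5, 6, 7}, so the value is 1.

n = 3, c = 7, b = 2, x = 1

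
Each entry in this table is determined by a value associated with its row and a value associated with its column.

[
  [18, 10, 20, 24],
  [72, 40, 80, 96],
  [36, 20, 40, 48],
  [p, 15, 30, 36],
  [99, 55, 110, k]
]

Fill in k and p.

k = 132, p = 27

Each row is a constant multiple of every other row — this is a multiplication table with the headers hidden.
Row 5 is 55/10 = 11/2 times row 1, so its entry in column 4 is 24 × 11/2 = 132.
Row 4 is 15/10 = 3/2 times row 1, so its entry in column 1 is 18 × 3/2 = 27.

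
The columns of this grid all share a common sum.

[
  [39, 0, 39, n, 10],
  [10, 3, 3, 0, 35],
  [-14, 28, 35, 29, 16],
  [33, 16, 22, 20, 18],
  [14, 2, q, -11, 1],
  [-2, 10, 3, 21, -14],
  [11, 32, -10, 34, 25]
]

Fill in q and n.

q = -1, n = -2

The complete columns each total 91.
Column 3 is missing 91 − 92 = -1 (since 39 + 3 + 35 + 22 + 3 − 10 = 92).
Column 4 is missing 91 − 93 = -2 (since 0 + 29 + 20 − 11 + 21 + 34 = 93).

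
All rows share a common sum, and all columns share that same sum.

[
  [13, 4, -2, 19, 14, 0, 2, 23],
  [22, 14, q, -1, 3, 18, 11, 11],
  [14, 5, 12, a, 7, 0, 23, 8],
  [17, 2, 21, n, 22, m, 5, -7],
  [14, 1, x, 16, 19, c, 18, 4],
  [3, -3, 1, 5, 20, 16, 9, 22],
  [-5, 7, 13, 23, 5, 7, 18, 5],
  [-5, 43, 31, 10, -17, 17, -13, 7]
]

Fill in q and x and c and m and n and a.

Rows 1 and 6 both sum to 73, so that's the common total.
Row 2 has 22 + 14 − 1 + 3 + 18 + 11 + 11 = 78; the blank must be 73 − 78 = -5.
Column 3 has -2 − 5 + 12 + 21 + 1 + 13 + 31 = 71; the blank must be 73 − 71 = 2.
Row 3 has 14 + 5 + 12 + 7 + 0 + 23 + 8 = 69; the blank must be 73 − 69 = 4.
Row 5 has 14 + 1 + 2 + 16 + 19 + 18 + 4 = 74; the blank must be 73 − 74 = -1.
Column 4 has 19 − 1 + 4 + 16 + 5 + 23 + 10 = 76; the blank must be 73 − 76 = -3.
Row 4 has 17 + 2 + 21 − 3 + 22 + 5 − 7 = 57; the blank must be 73 − 57 = 16.

q = -5, x = 2, c = -1, m = 16, n = -3, a = 4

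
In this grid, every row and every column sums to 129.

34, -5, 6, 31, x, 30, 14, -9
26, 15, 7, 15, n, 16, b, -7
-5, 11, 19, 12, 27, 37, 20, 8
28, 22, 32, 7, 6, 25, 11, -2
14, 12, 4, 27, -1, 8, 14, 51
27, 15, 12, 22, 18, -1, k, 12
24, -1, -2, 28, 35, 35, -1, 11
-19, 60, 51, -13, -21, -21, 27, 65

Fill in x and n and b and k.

x = 28, n = 37, b = 20, k = 24

Row 1: 34 − 5 + 6 + 31 + 30 + 14 − 9 = 101, so its missing entry is 129 − 101 = 28.
Row 6: 27 + 15 + 12 + 22 + 18 − 1 + 12 = 105, so its missing entry is 129 − 105 = 24.
Column 7: 14 + 20 + 11 + 14 + 24 − 1 + 27 = 109, so its missing entry is 129 − 109 = 20.
Row 2: 26 + 15 + 7 + 15 + 16 + 20 − 7 = 92, so its missing entry is 129 − 92 = 37.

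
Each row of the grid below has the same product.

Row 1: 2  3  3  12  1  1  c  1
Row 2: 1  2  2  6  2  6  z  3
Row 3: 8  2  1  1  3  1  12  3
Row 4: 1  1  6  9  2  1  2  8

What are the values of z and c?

z = 2, c = 8

Rows 3 and 4 each multiply to 1728, so every row has product 1728.
Row 2: 1×2×2×6×2×6×3 = 864, so the missing entry is 1728 ÷ 864 = 2.
Row 1: 2×3×3×12×1×1×1 = 216, so the missing entry is 1728 ÷ 216 = 8.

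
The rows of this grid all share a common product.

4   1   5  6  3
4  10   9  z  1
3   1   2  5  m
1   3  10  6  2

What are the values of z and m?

Rows 1 and 4 each multiply to 360, so every row has product 360.
Row 2: 4×10×9×1 = 360, so the missing entry is 360 ÷ 360 = 1.
Row 3: 3×1×2×5 = 30, so the missing entry is 360 ÷ 30 = 12.

z = 1, m = 12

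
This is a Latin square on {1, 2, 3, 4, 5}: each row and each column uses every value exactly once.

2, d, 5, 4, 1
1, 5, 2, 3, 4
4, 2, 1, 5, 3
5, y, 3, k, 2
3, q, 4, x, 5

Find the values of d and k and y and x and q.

For row 1, column 2: row 1 already has {1, 2, 4, 5}; that leaves 3.
Cell (4,4): row 4 is missing {1, 4} and column 4 is missing {1, 2} → 1.
At (row 5, col 4): column 4 already has {1, 3, 4, 5}, so the value is 2.
For row 4, column 2: row 4 already has {1, 2, 3, 5}; that leaves 4.
At (row 5, col 2): row 5 already has {2, 3, 4, 5}, so the value is 1.

d = 3, k = 1, y = 4, x = 2, q = 1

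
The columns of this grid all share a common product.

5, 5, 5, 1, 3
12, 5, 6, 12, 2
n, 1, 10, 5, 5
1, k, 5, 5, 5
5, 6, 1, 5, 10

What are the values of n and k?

n = 5, k = 10

Columns 3 and 5 each multiply to 1500, so every column has product 1500.
Column 1: 5×12×1×5 = 300, so the missing entry is 1500 ÷ 300 = 5.
Column 2: 5×5×1×6 = 150, so the missing entry is 1500 ÷ 150 = 10.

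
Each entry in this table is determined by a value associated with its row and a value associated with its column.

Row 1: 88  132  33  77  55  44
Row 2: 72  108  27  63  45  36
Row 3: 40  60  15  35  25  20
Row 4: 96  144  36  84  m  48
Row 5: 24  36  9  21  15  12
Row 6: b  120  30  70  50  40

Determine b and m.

Each row is a constant multiple of every other row — this is a multiplication table with the headers hidden.
Row 6 is 30/33 = 10/11 times row 1, so its entry in column 1 is 88 × 10/11 = 80.
Row 4 is 36/33 = 12/11 times row 1, so its entry in column 5 is 55 × 12/11 = 60.

b = 80, m = 60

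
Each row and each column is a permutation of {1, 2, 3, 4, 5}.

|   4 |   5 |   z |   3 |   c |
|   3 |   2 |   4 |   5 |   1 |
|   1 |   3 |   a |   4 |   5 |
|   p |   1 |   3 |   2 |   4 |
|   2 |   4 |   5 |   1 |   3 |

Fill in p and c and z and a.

p = 5, c = 2, z = 1, a = 2

Cell (3,3): row 3 already has {1, 3, 4, 5} → 2.
At (row 1, col 3): column 3 already has {2, 3, 4, 5}, so the value is 1.
Cell (1,5): row 1 already has {1, 3, 4, 5} → 2.
For row 4, column 1: row 4 already has {1, 2, 3, 4}; that leaves 5.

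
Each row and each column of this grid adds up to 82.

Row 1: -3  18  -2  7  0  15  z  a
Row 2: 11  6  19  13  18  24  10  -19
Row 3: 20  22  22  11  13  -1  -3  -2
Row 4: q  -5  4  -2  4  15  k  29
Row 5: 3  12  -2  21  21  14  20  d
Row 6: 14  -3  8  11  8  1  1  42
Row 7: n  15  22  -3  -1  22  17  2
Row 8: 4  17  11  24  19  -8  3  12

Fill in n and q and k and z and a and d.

n = 8, q = 25, k = 12, z = 22, a = 25, d = -7

Row 7: 15 + 22 − 3 − 1 + 22 + 17 + 2 = 74, so its missing entry is 82 − 74 = 8.
Column 1: -3 + 11 + 20 + 3 + 14 + 8 + 4 = 57, so its missing entry is 82 − 57 = 25.
Row 4: 25 − 5 + 4 − 2 + 4 + 15 + 29 = 70, so its missing entry is 82 − 70 = 12.
Column 7: 10 − 3 + 12 + 20 + 1 + 17 + 3 = 60, so its missing entry is 82 − 60 = 22.
Row 1: -3 + 18 − 2 + 7 + 0 + 15 + 22 = 57, so its missing entry is 82 − 57 = 25.
Row 5: 3 + 12 − 2 + 21 + 21 + 14 + 20 = 89, so its missing entry is 82 − 89 = -7.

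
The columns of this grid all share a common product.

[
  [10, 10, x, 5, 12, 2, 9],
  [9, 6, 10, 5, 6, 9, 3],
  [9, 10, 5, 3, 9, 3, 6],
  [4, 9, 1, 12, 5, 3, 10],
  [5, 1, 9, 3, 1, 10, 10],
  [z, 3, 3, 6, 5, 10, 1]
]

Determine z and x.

z = 1, x = 12

Columns 4 and 7 each multiply to 16200, so every column has product 16200.
Column 1: 10×9×9×4×5 = 16200, so the missing entry is 16200 ÷ 16200 = 1.
Column 3: 10×5×1×9×3 = 1350, so the missing entry is 16200 ÷ 1350 = 12.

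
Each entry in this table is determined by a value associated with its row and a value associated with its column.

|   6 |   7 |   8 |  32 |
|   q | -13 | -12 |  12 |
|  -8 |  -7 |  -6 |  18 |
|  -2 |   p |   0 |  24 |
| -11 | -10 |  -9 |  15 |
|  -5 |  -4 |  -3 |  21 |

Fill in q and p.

q = -14, p = -1

The difference between any two rows is the same in every column — this is an addition table with the headers hidden.
Row 2 minus row 1 is 12 − 32 = -20, so its entry in column 1 is 6 + (-20) = -14.
Row 4 minus row 1 is 24 − 32 = -8, so its entry in column 2 is 7 + (-8) = -1.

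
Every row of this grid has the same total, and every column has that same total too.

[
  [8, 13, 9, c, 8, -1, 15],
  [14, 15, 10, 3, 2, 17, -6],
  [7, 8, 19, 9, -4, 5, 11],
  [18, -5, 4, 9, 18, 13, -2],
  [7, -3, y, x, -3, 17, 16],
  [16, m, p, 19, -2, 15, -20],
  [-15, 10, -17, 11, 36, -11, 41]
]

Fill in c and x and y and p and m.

c = 3, x = 1, y = 20, p = 10, m = 17

Rows 2 and 3 both sum to 55, so that's the common total.
The known cells in row 1 total 52, leaving 55 − 52 = 3 for the blank.
The known cells in column 4 total 54, leaving 55 − 54 = 1 for the blank.
The known cells in column 2 total 38, leaving 55 − 38 = 17 for the blank.
The known cells in row 5 total 35, leaving 55 − 35 = 20 for the blank.
The known cells in row 6 total 45, leaving 55 − 45 = 10 for the blank.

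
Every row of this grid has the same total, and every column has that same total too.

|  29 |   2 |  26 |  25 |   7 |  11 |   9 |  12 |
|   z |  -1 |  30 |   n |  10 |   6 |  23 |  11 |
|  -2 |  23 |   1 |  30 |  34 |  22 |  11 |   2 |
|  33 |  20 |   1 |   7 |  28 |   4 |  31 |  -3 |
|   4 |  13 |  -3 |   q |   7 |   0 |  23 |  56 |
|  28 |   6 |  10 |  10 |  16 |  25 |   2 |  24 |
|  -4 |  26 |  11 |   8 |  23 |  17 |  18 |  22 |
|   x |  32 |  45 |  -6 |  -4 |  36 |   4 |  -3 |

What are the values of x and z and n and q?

x = 17, z = 16, n = 26, q = 21

Rows 1 and 3 both sum to 121, so that's the common total.
Row 8 has 32 + 45 − 6 − 4 + 36 + 4 − 3 = 104; the blank must be 121 − 104 = 17.
Column 1 has 29 − 2 + 33 + 4 + 28 − 4 + 17 = 105; the blank must be 121 − 105 = 16.
Row 2 has 16 − 1 + 30 + 10 + 6 + 23 + 11 = 95; the blank must be 121 − 95 = 26.
Row 5 has 4 + 13 − 3 + 7 + 0 + 23 + 56 = 100; the blank must be 121 − 100 = 21.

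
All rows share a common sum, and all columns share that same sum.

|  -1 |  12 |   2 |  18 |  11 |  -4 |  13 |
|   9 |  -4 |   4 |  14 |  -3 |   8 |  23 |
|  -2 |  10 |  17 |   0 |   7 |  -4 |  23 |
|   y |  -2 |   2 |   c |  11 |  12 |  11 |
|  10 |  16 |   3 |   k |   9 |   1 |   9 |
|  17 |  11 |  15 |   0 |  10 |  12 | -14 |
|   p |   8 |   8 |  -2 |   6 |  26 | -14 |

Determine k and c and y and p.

k = 3, c = 18, y = -1, p = 19

Rows 1 and 2 both sum to 51, so that's the common total.
Row 7 has 8 + 8 − 2 + 6 + 26 − 14 = 32; the blank must be 51 − 32 = 19.
Column 1 has -1 + 9 − 2 + 10 + 17 + 19 = 52; the blank must be 51 − 52 = -1.
Row 4 has -1 − 2 + 2 + 11 + 12 + 11 = 33; the blank must be 51 − 33 = 18.
Row 5 has 10 + 16 + 3 + 9 + 1 + 9 = 48; the blank must be 51 − 48 = 3.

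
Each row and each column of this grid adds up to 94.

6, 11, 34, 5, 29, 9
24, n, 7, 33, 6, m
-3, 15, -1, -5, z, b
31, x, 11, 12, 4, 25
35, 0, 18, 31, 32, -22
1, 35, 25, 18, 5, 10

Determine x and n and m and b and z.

x = 11, n = 22, m = 2, b = 70, z = 18

The known cells in column 5 total 76, leaving 94 − 76 = 18 for the blank.
The known cells in row 4 total 83, leaving 94 − 83 = 11 for the blank.
The known cells in column 2 total 72, leaving 94 − 72 = 22 for the blank.
The known cells in row 2 total 92, leaving 94 − 92 = 2 for the blank.
The known cells in row 3 total 24, leaving 94 − 24 = 70 for the blank.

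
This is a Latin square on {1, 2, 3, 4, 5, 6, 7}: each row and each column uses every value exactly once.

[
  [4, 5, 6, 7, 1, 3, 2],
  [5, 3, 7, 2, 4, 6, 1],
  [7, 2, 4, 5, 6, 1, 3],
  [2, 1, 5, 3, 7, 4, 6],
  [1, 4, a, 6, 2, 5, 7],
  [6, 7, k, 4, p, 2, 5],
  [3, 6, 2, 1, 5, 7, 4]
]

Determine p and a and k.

p = 3, a = 3, k = 1

At (row 6, col 5): column 5 already has {1, 2, 4, 5, 6, 7}, so the value is 3.
Cell (5,3): row 5 already has {1, 2, 4, 5, 6, 7} → 3.
For row 6, column 3: row 6 already has {2, 3, 4, 5, 6, 7}; that leaves 1.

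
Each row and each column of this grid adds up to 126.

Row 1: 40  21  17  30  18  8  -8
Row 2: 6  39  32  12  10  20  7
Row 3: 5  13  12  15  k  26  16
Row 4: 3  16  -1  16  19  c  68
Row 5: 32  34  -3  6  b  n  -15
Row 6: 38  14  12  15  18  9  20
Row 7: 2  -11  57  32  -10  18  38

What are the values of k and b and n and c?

Row 3: 5 + 13 + 12 + 15 + 26 + 16 = 87, so its missing entry is 126 − 87 = 39.
Column 5: 18 + 10 + 39 + 19 + 18 − 10 = 94, so its missing entry is 126 − 94 = 32.
Row 5: 32 + 34 − 3 + 6 + 32 − 15 = 86, so its missing entry is 126 − 86 = 40.
Row 4: 3 + 16 − 1 + 16 + 19 + 68 = 121, so its missing entry is 126 − 121 = 5.

k = 39, b = 32, n = 40, c = 5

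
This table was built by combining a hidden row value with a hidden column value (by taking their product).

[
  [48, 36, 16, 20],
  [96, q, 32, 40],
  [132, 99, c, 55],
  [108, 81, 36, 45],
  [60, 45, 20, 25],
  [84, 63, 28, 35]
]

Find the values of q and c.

Each row is a constant multiple of every other row — this is a multiplication table with the headers hidden.
Row 2 is 96/48 = 2/1 times row 1, so its entry in column 2 is 36 × 2/1 = 72.
Row 3 is 132/48 = 11/4 times row 1, so its entry in column 3 is 16 × 11/4 = 44.

q = 72, c = 44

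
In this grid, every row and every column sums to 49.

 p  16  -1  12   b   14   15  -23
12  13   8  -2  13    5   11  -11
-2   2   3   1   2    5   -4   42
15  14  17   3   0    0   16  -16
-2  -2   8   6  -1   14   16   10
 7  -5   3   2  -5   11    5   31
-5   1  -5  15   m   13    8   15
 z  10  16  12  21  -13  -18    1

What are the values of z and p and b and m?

z = 20, p = 4, b = 12, m = 7

The known cells in row 8 total 29, leaving 49 − 29 = 20 for the blank.
The known cells in row 7 total 42, leaving 49 − 42 = 7 for the blank.
The known cells in column 5 total 37, leaving 49 − 37 = 12 for the blank.
The known cells in row 1 total 45, leaving 49 − 45 = 4 for the blank.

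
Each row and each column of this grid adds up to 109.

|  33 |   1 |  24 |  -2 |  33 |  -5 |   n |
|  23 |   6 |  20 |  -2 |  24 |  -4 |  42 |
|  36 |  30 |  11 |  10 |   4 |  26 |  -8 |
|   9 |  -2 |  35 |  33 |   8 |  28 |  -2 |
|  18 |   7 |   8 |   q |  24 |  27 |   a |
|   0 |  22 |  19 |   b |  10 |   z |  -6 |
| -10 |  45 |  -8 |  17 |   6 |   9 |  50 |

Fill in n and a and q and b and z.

Column 6: -5 − 4 + 26 + 28 + 27 + 9 = 81, so its missing entry is 109 − 81 = 28.
Row 1: 33 + 1 + 24 − 2 + 33 − 5 = 84, so its missing entry is 109 − 84 = 25.
Column 7: 25 + 42 − 8 − 2 − 6 + 50 = 101, so its missing entry is 109 − 101 = 8.
Row 5: 18 + 7 + 8 + 24 + 27 + 8 = 92, so its missing entry is 109 − 92 = 17.
Row 6: 0 + 22 + 19 + 10 + 28 − 6 = 73, so its missing entry is 109 − 73 = 36.

n = 25, a = 8, q = 17, b = 36, z = 28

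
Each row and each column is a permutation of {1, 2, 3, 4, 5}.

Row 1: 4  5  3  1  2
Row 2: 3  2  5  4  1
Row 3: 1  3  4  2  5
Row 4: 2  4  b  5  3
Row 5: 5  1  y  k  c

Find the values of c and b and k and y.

c = 4, b = 1, k = 3, y = 2

At (row 5, col 5): column 5 already has {1, 2, 3, 5}, so the value is 4.
At (row 4, col 3): row 4 already has {2, 3, 4, 5}, so the value is 1.
Cell (5,3): column 3 already has {1, 3, 4, 5} → 2.
At (row 5, col 4): row 5 already has {1, 2, 4, 5}, so the value is 3.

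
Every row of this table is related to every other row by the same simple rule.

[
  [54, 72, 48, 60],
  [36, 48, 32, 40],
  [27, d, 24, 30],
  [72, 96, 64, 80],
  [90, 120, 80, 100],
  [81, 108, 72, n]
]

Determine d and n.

Each row is a constant multiple of every other row — this is a multiplication table with the headers hidden.
Row 3 is 24/48 = 1/2 times row 1, so its entry in column 2 is 72 × 1/2 = 36.
Row 6 is 72/48 = 3/2 times row 1, so its entry in column 4 is 60 × 3/2 = 90.

d = 36, n = 90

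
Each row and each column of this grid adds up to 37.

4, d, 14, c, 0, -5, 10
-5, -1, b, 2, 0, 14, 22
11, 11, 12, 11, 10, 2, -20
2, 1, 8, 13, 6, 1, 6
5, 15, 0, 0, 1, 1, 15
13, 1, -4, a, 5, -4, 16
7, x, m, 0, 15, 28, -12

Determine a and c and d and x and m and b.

a = 10, c = 1, d = 13, x = -3, m = 2, b = 5

The known cells in row 2 total 32, leaving 37 − 32 = 5 for the blank.
The known cells in column 3 total 35, leaving 37 − 35 = 2 for the blank.
The known cells in row 7 total 40, leaving 37 − 40 = -3 for the blank.
The known cells in column 2 total 24, leaving 37 − 24 = 13 for the blank.
The known cells in row 1 total 36, leaving 37 − 36 = 1 for the blank.
The known cells in row 6 total 27, leaving 37 − 27 = 10 for the blank.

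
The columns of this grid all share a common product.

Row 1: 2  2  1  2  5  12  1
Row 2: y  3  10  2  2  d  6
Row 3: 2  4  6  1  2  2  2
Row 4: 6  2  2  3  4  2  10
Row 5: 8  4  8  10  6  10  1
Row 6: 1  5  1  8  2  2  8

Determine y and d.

y = 5, d = 1

Columns 2 and 4 each multiply to 960, so every column has product 960.
Column 1: 2×2×6×8×1 = 192, so the missing entry is 960 ÷ 192 = 5.
Column 6: 12×2×2×10×2 = 960, so the missing entry is 960 ÷ 960 = 1.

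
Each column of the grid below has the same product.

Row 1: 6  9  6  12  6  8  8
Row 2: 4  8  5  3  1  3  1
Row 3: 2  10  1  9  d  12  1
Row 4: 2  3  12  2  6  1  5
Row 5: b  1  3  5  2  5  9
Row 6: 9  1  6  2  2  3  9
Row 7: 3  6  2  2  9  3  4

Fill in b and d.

b = 5, d = 10

Columns 2 and 7 each multiply to 12960, so every column has product 12960.
Column 1: 6×4×2×2×9×3 = 2592, so the missing entry is 12960 ÷ 2592 = 5.
Column 5: 6×1×6×2×2×9 = 1296, so the missing entry is 12960 ÷ 1296 = 10.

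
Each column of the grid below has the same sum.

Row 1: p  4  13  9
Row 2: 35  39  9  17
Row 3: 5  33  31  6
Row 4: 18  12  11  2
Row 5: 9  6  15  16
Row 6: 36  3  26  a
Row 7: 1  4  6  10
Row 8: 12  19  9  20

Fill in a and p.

The complete columns each total 120.
Column 4 is missing 120 − 80 = 40 (since 9 + 17 + 6 + 2 + 16 + 10 + 20 = 80).
Column 1 is missing 120 − 116 = 4 (since 35 + 5 + 18 + 9 + 36 + 1 + 12 = 116).

a = 40, p = 4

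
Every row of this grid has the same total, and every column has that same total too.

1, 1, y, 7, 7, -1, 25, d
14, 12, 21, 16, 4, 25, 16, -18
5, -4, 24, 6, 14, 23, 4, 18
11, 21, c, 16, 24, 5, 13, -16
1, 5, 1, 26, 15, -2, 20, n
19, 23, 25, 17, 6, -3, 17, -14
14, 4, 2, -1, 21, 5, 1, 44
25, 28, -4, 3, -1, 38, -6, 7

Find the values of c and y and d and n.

c = 16, y = 5, d = 45, n = 24

Rows 2 and 3 both sum to 90, so that's the common total.
The known cells in row 4 total 74, leaving 90 − 74 = 16 for the blank.
The known cells in row 5 total 66, leaving 90 − 66 = 24 for the blank.
The known cells in column 8 total 45, leaving 90 − 45 = 45 for the blank.
The known cells in row 1 total 85, leaving 90 − 85 = 5 for the blank.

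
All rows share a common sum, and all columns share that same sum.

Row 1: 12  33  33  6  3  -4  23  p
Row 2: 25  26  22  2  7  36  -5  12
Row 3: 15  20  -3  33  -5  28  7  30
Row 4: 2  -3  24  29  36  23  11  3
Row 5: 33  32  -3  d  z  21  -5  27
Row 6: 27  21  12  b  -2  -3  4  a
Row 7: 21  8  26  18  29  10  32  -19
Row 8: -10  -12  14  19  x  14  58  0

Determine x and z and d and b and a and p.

Rows 2 and 3 both sum to 125, so that's the common total.
Row 8: -10 − 12 + 14 + 19 + 14 + 58 + 0 = 83, so its missing entry is 125 − 83 = 42.
Column 5: 3 + 7 − 5 + 36 − 2 + 29 + 42 = 110, so its missing entry is 125 − 110 = 15.
Row 1: 12 + 33 + 33 + 6 + 3 − 4 + 23 = 106, so its missing entry is 125 − 106 = 19.
Row 5: 33 + 32 − 3 + 15 + 21 − 5 + 27 = 120, so its missing entry is 125 − 120 = 5.
Column 8: 19 + 12 + 30 + 3 + 27 − 19 + 0 = 72, so its missing entry is 125 − 72 = 53.
Row 6: 27 + 21 + 12 − 2 − 3 + 4 + 53 = 112, so its missing entry is 125 − 112 = 13.

x = 42, z = 15, d = 5, b = 13, a = 53, p = 19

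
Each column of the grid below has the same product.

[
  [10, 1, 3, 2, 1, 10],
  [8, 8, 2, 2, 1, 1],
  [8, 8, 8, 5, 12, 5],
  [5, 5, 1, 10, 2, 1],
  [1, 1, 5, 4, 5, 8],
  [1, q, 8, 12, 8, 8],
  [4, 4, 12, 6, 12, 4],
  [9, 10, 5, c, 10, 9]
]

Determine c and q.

c = 2, q = 9

Columns 1 and 5 each multiply to 115200, so every column has product 115200.
Column 4: 2×2×5×10×4×12×6 = 57600, so the missing entry is 115200 ÷ 57600 = 2.
Column 2: 1×8×8×5×1×4×10 = 12800, so the missing entry is 115200 ÷ 12800 = 9.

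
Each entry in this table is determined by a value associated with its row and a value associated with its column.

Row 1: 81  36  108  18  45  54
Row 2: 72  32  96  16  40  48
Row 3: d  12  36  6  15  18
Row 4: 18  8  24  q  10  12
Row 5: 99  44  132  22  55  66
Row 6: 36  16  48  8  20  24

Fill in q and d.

Each row is a constant multiple of every other row — this is a multiplication table with the headers hidden.
Row 4 is 12/54 = 2/9 times row 1, so its entry in column 4 is 18 × 2/9 = 4.
Row 3 is 18/54 = 1/3 times row 1, so its entry in column 1 is 81 × 1/3 = 27.

q = 4, d = 27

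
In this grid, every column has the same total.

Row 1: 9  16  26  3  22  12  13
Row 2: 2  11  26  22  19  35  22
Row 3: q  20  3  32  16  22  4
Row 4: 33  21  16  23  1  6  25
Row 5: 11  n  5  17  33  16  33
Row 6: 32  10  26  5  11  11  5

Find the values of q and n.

q = 15, n = 24

Columns 3 and 6 both add up to 102, so every column sums to 102.
Column 1: 9 + 2 + 33 + 11 + 32 = 87, so the missing entry is 102 − 87 = 15.
Column 2: 16 + 11 + 20 + 21 + 10 = 78, so the missing entry is 102 − 78 = 24.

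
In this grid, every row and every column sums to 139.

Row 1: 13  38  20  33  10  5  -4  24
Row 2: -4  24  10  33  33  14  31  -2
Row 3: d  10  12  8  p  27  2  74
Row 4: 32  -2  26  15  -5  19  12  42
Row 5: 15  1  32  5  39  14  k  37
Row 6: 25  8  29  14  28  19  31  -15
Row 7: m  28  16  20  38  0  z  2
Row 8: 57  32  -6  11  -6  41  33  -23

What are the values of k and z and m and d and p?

Column 5: 10 + 33 − 5 + 39 + 28 + 38 − 6 = 137, so its missing entry is 139 − 137 = 2.
Row 5: 15 + 1 + 32 + 5 + 39 + 14 + 37 = 143, so its missing entry is 139 − 143 = -4.
Row 3: 10 + 12 + 8 + 2 + 27 + 2 + 74 = 135, so its missing entry is 139 − 135 = 4.
Column 1: 13 − 4 + 4 + 32 + 15 + 25 + 57 = 142, so its missing entry is 139 − 142 = -3.
Row 7: -3 + 28 + 16 + 20 + 38 + 0 + 2 = 101, so its missing entry is 139 − 101 = 38.

k = -4, z = 38, m = -3, d = 4, p = 2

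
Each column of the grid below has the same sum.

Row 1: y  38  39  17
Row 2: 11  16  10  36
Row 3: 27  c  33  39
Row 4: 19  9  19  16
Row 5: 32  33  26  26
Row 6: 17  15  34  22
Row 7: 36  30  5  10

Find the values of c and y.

The complete columns each total 166.
Column 2 is missing 166 − 141 = 25 (since 38 + 16 + 9 + 33 + 15 + 30 = 141).
Column 1 is missing 166 − 142 = 24 (since 11 + 27 + 19 + 32 + 17 + 36 = 142).

c = 25, y = 24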